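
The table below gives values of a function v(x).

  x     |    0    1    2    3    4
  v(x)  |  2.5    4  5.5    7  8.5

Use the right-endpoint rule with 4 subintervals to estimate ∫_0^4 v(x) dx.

25

Δx = 1.
Sum = 1·[4 + 5.5 + 7 + 8.5] = 25.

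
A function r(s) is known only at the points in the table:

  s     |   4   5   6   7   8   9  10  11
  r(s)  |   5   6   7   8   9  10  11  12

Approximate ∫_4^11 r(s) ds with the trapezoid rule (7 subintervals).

59.5

Δs = 1.
T_7 = (1/2)·[5 + 2·6 + 2·7 + 2·8 + 2·9 + 2·10 + 2·11 + 12] = 59.5.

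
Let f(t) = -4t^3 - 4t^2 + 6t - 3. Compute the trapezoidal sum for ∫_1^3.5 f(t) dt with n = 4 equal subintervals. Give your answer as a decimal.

Δt = (3.5 − 1)/4 = 0.625.
f(1) = -5, f(1.625) = -20.9765625, f(2.25) = -55.3125, f(2.875) = -113.8671875, f(3.5) = -202.5.
T_4 = (Δt/2)·[f(t_0) + 2f(t_1) + 2f(t_2) + 2f(t_3) + f(t_4)].
Sum = -183.69140625.

-183.69140625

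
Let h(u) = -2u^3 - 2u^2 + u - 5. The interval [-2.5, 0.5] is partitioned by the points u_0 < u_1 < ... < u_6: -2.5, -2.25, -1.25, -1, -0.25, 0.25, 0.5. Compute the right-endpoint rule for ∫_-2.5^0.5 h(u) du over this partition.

-13.390625

Subinterval widths: 0.25, 1, 0.25, 0.75, 0.5, 0.25.
Right endpoints: -2.25, -1.25, -1, -0.25, 0.25, 0.5.
h(-2.25) = 5.40625, h(-1.25) = -5.46875, h(-1) = -6, h(-0.25) = -5.34375, h(0.25) = -4.90625, h(0.5) = -5.25.
Sum = Σ Δu_i · h(u_i).
Sum = -13.390625.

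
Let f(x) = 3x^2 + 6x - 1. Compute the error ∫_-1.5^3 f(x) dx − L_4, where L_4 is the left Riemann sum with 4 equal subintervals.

Exact integral: ∫_-1.5^3 f(x) dx = 46.125.
L_4 = 22.39453125.
Error = 46.125 − 22.39453125 = 23.73046875.

23.73046875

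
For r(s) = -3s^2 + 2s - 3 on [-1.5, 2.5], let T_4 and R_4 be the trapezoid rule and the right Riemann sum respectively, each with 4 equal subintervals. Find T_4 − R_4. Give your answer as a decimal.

2

T_4 = -29.
R_4 = -31.
T_4 − R_4 = 2.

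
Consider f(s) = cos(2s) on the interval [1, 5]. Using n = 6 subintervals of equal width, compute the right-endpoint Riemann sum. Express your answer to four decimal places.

Δs = (5 − 1)/6 = 2/3.
Right endpoints: 5/3, 7/3, 3, 11/3, 13/3, 5.
f(5/3) ≈ -0.9817, f(7/3) ≈ -0.0457, f(3) ≈ 0.9602, f(11/3) ≈ 0.4974, f(13/3) ≈ -0.7261, f(5) ≈ -0.8391.
Sum = Δs · [f(5/3) + f(7/3) + f(3) + ...].
Sum ≈ -0.7566.

-0.7566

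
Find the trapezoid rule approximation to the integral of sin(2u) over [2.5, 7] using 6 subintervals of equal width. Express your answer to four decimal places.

0.0591

Δu = (7 − 2.5)/6 = 0.75.
f(2.5) ≈ -0.9589, f(3.25) ≈ 0.2151, f(4) ≈ 0.9894, f(4.75) ≈ -0.0752, f(5.5) ≈ -1.0000, f(6.25) ≈ -0.0663, f(7) ≈ 0.9906.
T_6 = (Δu/2)·[f(u_0) + 2f(u_1) + ... + 2f(u_{5}) + f(u_6)].
Sum ≈ 0.0591.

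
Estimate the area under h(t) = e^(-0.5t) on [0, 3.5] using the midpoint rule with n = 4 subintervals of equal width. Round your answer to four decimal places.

1.6393

Δt = (3.5 − 0)/4 = 0.875.
Midpoints: 0.4375, 1.3125, 2.1875, 3.0625.
h(0.4375) ≈ 0.8035, h(1.3125) ≈ 0.5188, h(2.1875) ≈ 0.3350, h(3.0625) ≈ 0.2163.
Sum = Δt · [h(0.4375) + h(1.3125) + h(2.1875) + h(3.0625)].
Sum ≈ 1.6393.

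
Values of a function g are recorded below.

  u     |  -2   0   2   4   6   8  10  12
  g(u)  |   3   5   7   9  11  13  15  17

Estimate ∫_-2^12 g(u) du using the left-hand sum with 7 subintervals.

Δu = 2.
Sum = 2·[3 + 5 + 7 + 9 + 11 + 13 + 15] = 126.

126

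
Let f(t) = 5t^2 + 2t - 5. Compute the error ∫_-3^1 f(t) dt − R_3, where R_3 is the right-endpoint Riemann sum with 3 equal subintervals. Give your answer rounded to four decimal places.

15.4074

Exact integral: ∫_-3^1 f(t) dt ≈ 18.666667.
R_3 ≈ 3.259259.
Error ≈ 18.666667 − 3.259259 ≈ 15.4074.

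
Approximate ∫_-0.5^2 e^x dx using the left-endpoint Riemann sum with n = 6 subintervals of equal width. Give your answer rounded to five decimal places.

Δx = (2 − (-0.5))/6 = 5/12.
Left endpoints: -0.5, -1/12, 1/3, 0.75, 7/6, 19/12.
f(-0.5) ≈ 0.60653, f(-1/12) ≈ 0.92004, f(1/3) ≈ 1.39561, f(0.75) ≈ 2.11700, f(7/6) ≈ 3.21127, f(19/12) ≈ 4.87117.
Sum = Δx · [f(-0.5) + f(-1/12) + f(1/3) + ...].
Sum ≈ 5.46734.

5.46734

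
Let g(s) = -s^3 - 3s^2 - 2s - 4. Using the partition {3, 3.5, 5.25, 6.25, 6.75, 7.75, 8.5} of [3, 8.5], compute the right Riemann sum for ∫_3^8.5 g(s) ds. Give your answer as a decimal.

-2381.39453125

Subinterval widths: 0.5, 1.75, 1, 0.5, 1, 0.75.
Right endpoints: 3.5, 5.25, 6.25, 6.75, 7.75, 8.5.
g(3.5) = -90.625, g(5.25) = -241.890625, g(6.25) = -377.828125, g(6.75) = -461.734375, g(7.75) = -665.171875, g(8.5) = -851.875.
Sum = Σ Δs_i · g(s_i).
Sum = -2381.39453125.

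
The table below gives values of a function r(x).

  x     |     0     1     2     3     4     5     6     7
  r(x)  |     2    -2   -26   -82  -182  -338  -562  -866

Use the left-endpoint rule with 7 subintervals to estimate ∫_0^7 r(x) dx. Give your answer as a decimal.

-1190

Δx = 1.
Sum = 1·[2 + (-2) + (-26) + (-82) + (-182) + (-338) + (-562)] = -1190.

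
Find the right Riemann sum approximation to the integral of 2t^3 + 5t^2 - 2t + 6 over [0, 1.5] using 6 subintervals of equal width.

16.9296875

Δt = (1.5 − 0)/6 = 0.25.
Right endpoints: 0.25, 0.5, 0.75, 1, 1.25, 1.5.
f(0.25) = 5.84375, f(0.5) = 6.5, f(0.75) = 8.15625, f(1) = 11, f(1.25) = 15.21875, f(1.5) = 21.
Sum = Δt · [f(0.25) + f(0.5) + f(0.75) + ...].
Sum = 16.9296875.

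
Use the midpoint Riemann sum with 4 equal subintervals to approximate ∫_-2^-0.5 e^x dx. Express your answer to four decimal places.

Δx = (-0.5 − (-2))/4 = 0.375.
Midpoints: -1.8125, -1.4375, -1.0625, -0.6875.
f(-1.8125) ≈ 0.1632, f(-1.4375) ≈ 0.2375, f(-1.0625) ≈ 0.3456, f(-0.6875) ≈ 0.5028.
Sum = Δx · [f(-1.8125) + f(-1.4375) + f(-1.0625) + f(-0.6875)].
Sum ≈ 0.4684.

0.4684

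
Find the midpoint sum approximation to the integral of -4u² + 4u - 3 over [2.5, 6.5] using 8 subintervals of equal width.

-285

Δu = (6.5 − 2.5)/8 = 0.5.
Midpoints: 2.75, 3.25, 3.75, 4.25, 4.75, 5.25, 5.75, 6.25.
f(2.75) = -22.25, f(3.25) = -32.25, f(3.75) = -44.25, f(4.25) = -58.25, f(4.75) = -74.25, f(5.25) = -92.25, f(5.75) = -112.25, f(6.25) = -134.25.
Sum = Δu · [f(2.75) + f(3.25) + f(3.75) + ...].
Sum = -285.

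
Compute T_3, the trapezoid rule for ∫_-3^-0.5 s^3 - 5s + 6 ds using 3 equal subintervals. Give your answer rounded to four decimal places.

Δs = (-0.5 − (-3))/3 = 5/6.
f(-3) = -6, f(-13/6) = 1439/216, f(-4/3) = 278/27, f(-0.5) = 8.375.
T_3 = (Δs/2)·[f(s_0) + 2f(s_1) + 2f(s_2) + f(s_3)].
Sum ≈ 15.1215.

15.1215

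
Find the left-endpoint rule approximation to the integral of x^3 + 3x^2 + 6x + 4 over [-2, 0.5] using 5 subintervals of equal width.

Δx = (0.5 − (-2))/5 = 0.5.
Left endpoints: -2, -1.5, -1, -0.5, 0.
f(-2) = -4, f(-1.5) = -1.625, f(-1) = 0, f(-0.5) = 1.625, f(0) = 4.
Sum = Δx · [f(-2) + f(-1.5) + f(-1) + f(-0.5) + f(0)].
Sum = 0.

0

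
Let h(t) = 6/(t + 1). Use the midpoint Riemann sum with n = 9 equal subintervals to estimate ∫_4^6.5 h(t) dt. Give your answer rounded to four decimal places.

Δt = (6.5 − 4)/9 = 5/18.
Midpoints: 149/36, 53/12, 169/36, 179/36, 5.25, 199/36, 209/36, 73/12, 229/36.
h(149/36) = 216/185, h(53/12) = 72/65, h(169/36) = 216/205, h(179/36) = 216/215, h(5.25) = 0.96, h(199/36) = 216/235, h(209/36) = 216/245, h(73/12) = 72/85, h(229/36) = 216/265.
Sum = Δt · [h(149/36) + h(53/12) + h(169/36) + ...].
Sum ≈ 2.4324.

2.4324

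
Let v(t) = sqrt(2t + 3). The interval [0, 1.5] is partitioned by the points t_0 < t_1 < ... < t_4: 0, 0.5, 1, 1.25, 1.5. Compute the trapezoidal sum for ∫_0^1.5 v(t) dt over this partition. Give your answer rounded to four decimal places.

3.1640

Subinterval widths: 0.5, 0.5, 0.25, 0.25.
v(0) ≈ 1.7321, v(0.5) ≈ 2.0000, v(1) ≈ 2.2361, v(1.25) ≈ 2.3452, v(1.5) ≈ 2.4495.
On each subinterval the trapezoid contributes (Δt_i/2)·[v(t_{i-1}) + v(t_i)].
Sum ≈ 3.1640.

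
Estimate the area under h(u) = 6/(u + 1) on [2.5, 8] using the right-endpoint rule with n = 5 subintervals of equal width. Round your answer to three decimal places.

5.132

Δu = (8 − 2.5)/5 = 1.1.
Right endpoints: 3.6, 4.7, 5.8, 6.9, 8.
h(3.6) = 30/23, h(4.7) = 20/19, h(5.8) = 15/17, h(6.9) = 60/79, h(8) = 2/3.
Sum = Δu · [h(3.6) + h(4.7) + h(5.8) + h(6.9) + h(8)].
Sum ≈ 5.132.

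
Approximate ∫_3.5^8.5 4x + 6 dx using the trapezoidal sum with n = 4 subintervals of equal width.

Δx = (8.5 − 3.5)/4 = 1.25.
f(3.5) = 20, f(4.75) = 25, f(6) = 30, f(7.25) = 35, f(8.5) = 40.
T_4 = (Δx/2)·[f(x_0) + 2f(x_1) + 2f(x_2) + 2f(x_3) + f(x_4)].
Sum = 150.

150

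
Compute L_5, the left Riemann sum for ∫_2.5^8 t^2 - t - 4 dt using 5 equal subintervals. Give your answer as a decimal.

Δt = (8 − 2.5)/5 = 1.1.
Left endpoints: 2.5, 3.6, 4.7, 5.8, 6.9.
f(2.5) = -0.25, f(3.6) = 5.36, f(4.7) = 13.39, f(5.8) = 23.84, f(6.9) = 36.71.
Sum = Δt · [f(2.5) + f(3.6) + f(4.7) + f(5.8) + f(6.9)].
Sum = 86.955.

86.955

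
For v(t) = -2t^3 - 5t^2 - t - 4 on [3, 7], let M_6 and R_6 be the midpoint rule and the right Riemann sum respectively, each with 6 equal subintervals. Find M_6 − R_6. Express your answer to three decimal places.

294.222

M_6 ≈ -1717.48148.
R_6 ≈ -2011.70370.
M_6 − R_6 ≈ 294.222.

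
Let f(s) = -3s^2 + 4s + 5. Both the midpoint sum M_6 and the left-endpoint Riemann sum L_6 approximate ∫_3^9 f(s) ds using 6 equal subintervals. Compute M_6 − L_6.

M_6 = -526.5.
L_6 = -435.
M_6 − L_6 = -91.5.

-91.5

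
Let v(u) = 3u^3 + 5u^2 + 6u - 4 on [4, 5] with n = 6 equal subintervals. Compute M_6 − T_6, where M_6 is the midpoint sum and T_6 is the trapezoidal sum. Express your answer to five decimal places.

M_6 ≈ 401.3113426.
T_6 ≈ 401.6273148.
M_6 − T_6 ≈ -0.31597.

-0.31597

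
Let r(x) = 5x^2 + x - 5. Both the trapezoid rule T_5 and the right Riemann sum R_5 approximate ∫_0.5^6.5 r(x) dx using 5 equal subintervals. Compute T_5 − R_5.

-129.6

T_5 = 455.7.
R_5 = 585.3.
T_5 − R_5 = -129.6.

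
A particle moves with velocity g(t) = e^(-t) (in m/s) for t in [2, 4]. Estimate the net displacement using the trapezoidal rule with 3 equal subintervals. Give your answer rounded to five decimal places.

Δt = (4 − 2)/3 = 2/3.
g(2) ≈ 0.13534, g(8/3) ≈ 0.06948, g(10/3) ≈ 0.03567, g(4) ≈ 0.01832.
T_3 = (Δt/2)·[g(t_0) + 2g(t_1) + 2g(t_2) + g(t_3)].
Sum ≈ 0.12132.

0.12132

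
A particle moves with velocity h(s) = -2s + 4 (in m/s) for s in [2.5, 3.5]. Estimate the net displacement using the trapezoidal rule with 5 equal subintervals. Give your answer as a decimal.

Δs = (3.5 − 2.5)/5 = 0.2.
h(2.5) = -1, h(2.7) = -1.4, h(2.9) = -1.8, h(3.1) = -2.2, h(3.3) = -2.6, h(3.5) = -3.
T_5 = (Δs/2)·[h(s_0) + 2h(s_1) + ... + 2h(s_{4}) + h(s_5)].
Sum = -2.

-2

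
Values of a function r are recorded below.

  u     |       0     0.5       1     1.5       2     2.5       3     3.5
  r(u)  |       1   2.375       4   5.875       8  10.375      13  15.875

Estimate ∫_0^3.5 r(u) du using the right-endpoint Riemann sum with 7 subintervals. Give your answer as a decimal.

29.75

Δu = 0.5.
Sum = 0.5·[2.375 + 4 + 5.875 + 8 + 10.375 + 13 + 15.875] = 29.75.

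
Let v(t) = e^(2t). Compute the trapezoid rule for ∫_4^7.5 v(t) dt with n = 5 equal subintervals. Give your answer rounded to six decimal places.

Δt = (7.5 − 4)/5 = 0.7.
v(4) ≈ 2980.957987, v(4.7) ≈ 12088.380730, v(5.4) ≈ 49020.801136, v(6.1) ≈ 198789.151143, v(6.8) ≈ 806129.759124, v(7.5) ≈ 3269017.372472.
T_5 = (Δt/2)·[v(t_0) + 2v(t_1) + ... + 2v(t_{4}) + v(t_5)].
Sum ≈ 1891419.080154.

1891419.080154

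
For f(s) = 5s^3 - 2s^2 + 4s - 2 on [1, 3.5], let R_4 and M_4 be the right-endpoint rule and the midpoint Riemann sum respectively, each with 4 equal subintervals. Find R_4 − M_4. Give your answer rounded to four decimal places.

R_4 ≈ 242.602539.
M_4 ≈ 173.327637.
R_4 − M_4 ≈ 69.2749.

69.2749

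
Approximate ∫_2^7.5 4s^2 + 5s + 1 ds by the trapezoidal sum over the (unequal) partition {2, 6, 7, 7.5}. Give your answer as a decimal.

Subinterval widths: 4, 1, 0.5.
f(2) = 27, f(6) = 175, f(7) = 232, f(7.5) = 263.5.
On each subinterval the trapezoid contributes (Δs_i/2)·[f(s_{i-1}) + f(s_i)].
Sum = 731.375.

731.375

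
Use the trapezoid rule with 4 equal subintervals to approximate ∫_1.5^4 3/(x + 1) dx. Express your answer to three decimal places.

Δx = (4 − 1.5)/4 = 0.625.
f(1.5) = 1.2, f(2.125) = 0.96, f(2.75) = 0.8, f(3.375) = 24/35, f(4) = 0.6.
T_4 = (Δx/2)·[f(x_0) + 2f(x_1) + 2f(x_2) + 2f(x_3) + f(x_4)].
Sum ≈ 2.091.

2.091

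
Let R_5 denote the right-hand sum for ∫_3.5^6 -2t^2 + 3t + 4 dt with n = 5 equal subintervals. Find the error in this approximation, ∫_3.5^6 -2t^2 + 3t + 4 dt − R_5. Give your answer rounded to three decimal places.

10.208

Exact integral: ∫_3.5^6 f(t) dt ≈ -69.79167.
R_5 = -80.
Error ≈ -69.79167 − (-80) ≈ 10.208.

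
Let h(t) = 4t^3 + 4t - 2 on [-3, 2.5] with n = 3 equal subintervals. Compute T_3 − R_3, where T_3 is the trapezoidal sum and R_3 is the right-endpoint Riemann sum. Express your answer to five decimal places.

-176.45833

T_3 ≈ -67.6805556.
R_3 ≈ 108.7777778.
T_3 − R_3 ≈ -176.45833.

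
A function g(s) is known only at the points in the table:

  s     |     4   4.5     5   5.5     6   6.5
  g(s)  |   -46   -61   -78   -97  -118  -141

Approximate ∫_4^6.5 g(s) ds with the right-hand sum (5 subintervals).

-247.5

Δs = 0.5.
Sum = 0.5·[(-61) + (-78) + (-97) + (-118) + (-141)] = -247.5.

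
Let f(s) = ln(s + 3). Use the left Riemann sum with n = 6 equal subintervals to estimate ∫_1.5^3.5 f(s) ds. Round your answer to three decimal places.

Δs = (3.5 − 1.5)/6 = 1/3.
Left endpoints: 1.5, 11/6, 13/6, 2.5, 17/6, 19/6.
f(1.5) ≈ 1.504, f(11/6) ≈ 1.576, f(13/6) ≈ 1.642, f(2.5) ≈ 1.705, f(17/6) ≈ 1.764, f(19/6) ≈ 1.819.
Sum = Δs · [f(1.5) + f(11/6) + f(13/6) + ...].
Sum ≈ 3.336.

3.336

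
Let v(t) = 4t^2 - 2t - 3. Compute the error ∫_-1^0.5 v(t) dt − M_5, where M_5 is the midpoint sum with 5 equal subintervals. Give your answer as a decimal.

0.045

Exact integral: ∫_-1^0.5 v(t) dt = -2.25.
M_5 = -2.295.
Error = -2.25 − (-2.295) = 0.045.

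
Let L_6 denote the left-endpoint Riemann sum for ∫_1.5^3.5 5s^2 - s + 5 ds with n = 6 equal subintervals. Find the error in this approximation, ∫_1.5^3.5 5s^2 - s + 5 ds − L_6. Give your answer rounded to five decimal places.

7.81481

Exact integral: ∫_1.5^3.5 f(s) ds ≈ 70.8333333.
L_6 ≈ 63.0185185.
Error ≈ 70.8333333 − 63.0185185 ≈ 7.81481.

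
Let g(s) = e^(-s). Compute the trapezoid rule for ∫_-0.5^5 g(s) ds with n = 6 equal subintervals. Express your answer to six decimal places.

Δs = (5 − (-0.5))/6 = 11/12.
g(-0.5) ≈ 1.648721, g(5/12) ≈ 0.659241, g(4/3) ≈ 0.263597, g(2.25) ≈ 0.105399, g(19/6) ≈ 0.042144, g(49/12) ≈ 0.016851, g(5) ≈ 0.006738.
T_6 = (Δs/2)·[g(s_0) + 2g(s_1) + ... + 2g(s_{5}) + g(s_6)].
Sum ≈ 1.755382.

1.755382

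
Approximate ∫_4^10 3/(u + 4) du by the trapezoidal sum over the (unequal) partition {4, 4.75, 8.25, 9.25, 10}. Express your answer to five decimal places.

Subinterval widths: 0.75, 3.5, 1, 0.75.
f(4) = 0.375, f(4.75) = 12/35, f(8.25) = 12/49, f(9.25) = 12/53, f(10) = 3/14.
On each subinterval the trapezoid contributes (Δu_i/2)·[f(u_{i-1}) + f(u_i)].
Sum ≈ 1.69869.

1.69869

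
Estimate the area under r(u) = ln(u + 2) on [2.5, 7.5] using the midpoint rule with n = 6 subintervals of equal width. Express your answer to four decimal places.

9.6223

Δu = (7.5 − 2.5)/6 = 5/6.
Midpoints: 35/12, 3.75, 55/12, 65/12, 6.25, 85/12.
r(35/12) ≈ 1.5926, r(3.75) ≈ 1.7492, r(55/12) ≈ 1.8845, r(65/12) ≈ 2.0037, r(6.25) ≈ 2.1102, r(85/12) ≈ 2.2064.
Sum = Δu · [r(35/12) + r(3.75) + r(55/12) + ...].
Sum ≈ 9.6223.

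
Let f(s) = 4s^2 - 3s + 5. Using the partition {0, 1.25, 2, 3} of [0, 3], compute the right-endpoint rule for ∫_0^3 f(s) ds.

52.625

Subinterval widths: 1.25, 0.75, 1.
Right endpoints: 1.25, 2, 3.
f(1.25) = 7.5, f(2) = 15, f(3) = 32.
Sum = Σ Δs_i · f(s_i).
Sum = 52.625.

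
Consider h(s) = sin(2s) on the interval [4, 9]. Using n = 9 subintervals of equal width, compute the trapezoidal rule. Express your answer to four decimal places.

-0.3606

Δs = (9 − 4)/9 = 5/9.
h(4) ≈ 0.9894, h(41/9) ≈ 0.3085, h(46/9) ≈ -0.7156, h(17/3) ≈ -0.9435, h(56/9) ≈ -0.1216, h(61/9) ≈ 0.8356, h(22/3) ≈ 0.8631, h(71/9) ≈ -0.0698, h(76/9) ≈ -0.9250, h(9) ≈ -0.7510.
T_9 = (Δs/2)·[h(s_0) + 2h(s_1) + ... + 2h(s_{8}) + h(s_9)].
Sum ≈ -0.3606.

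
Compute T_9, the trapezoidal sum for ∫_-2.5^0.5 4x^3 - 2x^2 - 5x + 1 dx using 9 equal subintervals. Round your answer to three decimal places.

-32.278

Δx = (0.5 − (-2.5))/9 = 1/3.
f(-2.5) = -61.5, f(-13/6) = -2065/54, f(-11/6) = -1145/54, f(-1.5) = -9.5, f(-7/6) = -121/54, f(-5/6) = 79/54, f(-0.5) = 2.5, f(-1/6) = 95/54, f(1/6) = 7/54, f(0.5) = -1.5.
T_9 = (Δx/2)·[f(x_0) + 2f(x_1) + ... + 2f(x_{8}) + f(x_9)].
Sum ≈ -32.278.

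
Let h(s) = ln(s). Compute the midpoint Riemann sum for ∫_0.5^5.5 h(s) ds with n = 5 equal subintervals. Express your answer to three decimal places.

4.787

Δs = (5.5 − 0.5)/5 = 1.
Midpoints: 1, 2, 3, 4, 5.
h(1) ≈ 0.000, h(2) ≈ 0.693, h(3) ≈ 1.099, h(4) ≈ 1.386, h(5) ≈ 1.609.
Sum = Δs · [h(1) + h(2) + h(3) + h(4) + h(5)].
Sum ≈ 4.787.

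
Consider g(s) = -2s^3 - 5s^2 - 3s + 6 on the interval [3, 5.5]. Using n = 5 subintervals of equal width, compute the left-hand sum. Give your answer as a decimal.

Δs = (5.5 − 3)/5 = 0.5.
Left endpoints: 3, 3.5, 4, 4.5, 5.
g(3) = -102, g(3.5) = -151.5, g(4) = -214, g(4.5) = -291, g(5) = -384.
Sum = Δs · [g(3) + g(3.5) + g(4) + g(4.5) + g(5)].
Sum = -571.25.

-571.25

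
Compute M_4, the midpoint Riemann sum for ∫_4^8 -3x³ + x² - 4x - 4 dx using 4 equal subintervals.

Δx = (8 − 4)/4 = 1.
Midpoints: 4.5, 5.5, 6.5, 7.5.
f(4.5) = -275.125, f(5.5) = -494.875, f(6.5) = -811.625, f(7.5) = -1243.375.
Sum = Δx · [f(4.5) + f(5.5) + f(6.5) + f(7.5)].
Sum = -2825.

-2825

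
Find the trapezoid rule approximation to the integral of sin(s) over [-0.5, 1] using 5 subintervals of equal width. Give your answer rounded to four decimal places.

0.3347

Δs = (1 − (-0.5))/5 = 0.3.
f(-0.5) ≈ -0.4794, f(-0.2) ≈ -0.1987, f(0.1) ≈ 0.0998, f(0.4) ≈ 0.3894, f(0.7) ≈ 0.6442, f(1) ≈ 0.8415.
T_5 = (Δs/2)·[f(s_0) + 2f(s_1) + ... + 2f(s_{4}) + f(s_5)].
Sum ≈ 0.3347.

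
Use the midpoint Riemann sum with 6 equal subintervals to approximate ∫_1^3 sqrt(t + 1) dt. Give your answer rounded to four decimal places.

3.4482

Δt = (3 − 1)/6 = 1/3.
Midpoints: 7/6, 1.5, 11/6, 13/6, 2.5, 17/6.
f(7/6) ≈ 1.4720, f(1.5) ≈ 1.5811, f(11/6) ≈ 1.6833, f(13/6) ≈ 1.7795, f(2.5) ≈ 1.8708, f(17/6) ≈ 1.9579.
Sum = Δt · [f(7/6) + f(1.5) + f(11/6) + ...].
Sum ≈ 3.4482.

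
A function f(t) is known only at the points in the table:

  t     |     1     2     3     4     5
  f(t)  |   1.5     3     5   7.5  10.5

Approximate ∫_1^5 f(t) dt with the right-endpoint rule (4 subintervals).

26

Δt = 1.
Sum = 1·[3 + 5 + 7.5 + 10.5] = 26.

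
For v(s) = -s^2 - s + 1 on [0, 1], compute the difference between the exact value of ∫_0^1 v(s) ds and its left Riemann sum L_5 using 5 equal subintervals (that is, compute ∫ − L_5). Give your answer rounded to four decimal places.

-0.1933

Exact integral: ∫_0^1 v(s) ds ≈ 0.166667.
L_5 = 0.36.
Error ≈ 0.166667 − 0.36 ≈ -0.1933.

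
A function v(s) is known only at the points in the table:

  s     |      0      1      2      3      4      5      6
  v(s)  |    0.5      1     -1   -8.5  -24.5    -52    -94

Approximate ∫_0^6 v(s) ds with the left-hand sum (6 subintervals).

Δs = 1.
Sum = 1·[0.5 + 1 + (-1) + (-8.5) + (-24.5) + (-52)] = -84.5.

-84.5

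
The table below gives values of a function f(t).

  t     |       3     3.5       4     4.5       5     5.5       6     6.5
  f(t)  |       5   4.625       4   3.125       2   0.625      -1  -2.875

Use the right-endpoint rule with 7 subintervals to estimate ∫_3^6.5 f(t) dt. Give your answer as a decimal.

Δt = 0.5.
Sum = 0.5·[4.625 + 4 + 3.125 + 2 + 0.625 + (-1) + (-2.875)] = 5.25.

5.25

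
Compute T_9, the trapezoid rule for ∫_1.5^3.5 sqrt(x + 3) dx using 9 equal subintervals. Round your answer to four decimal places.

Δx = (3.5 − 1.5)/9 = 2/9.
f(1.5) ≈ 2.1213, f(31/18) ≈ 2.1731, f(35/18) ≈ 2.2236, f(13/6) ≈ 2.2730, f(43/18) ≈ 2.3214, f(47/18) ≈ 2.3688, f(17/6) ≈ 2.4152, f(55/18) ≈ 2.4608, f(59/18) ≈ 2.5055, f(3.5) ≈ 2.5495.
T_9 = (Δx/2)·[f(x_0) + 2f(x_1) + ... + 2f(x_{8}) + f(x_9)].
Sum ≈ 4.6838.

4.6838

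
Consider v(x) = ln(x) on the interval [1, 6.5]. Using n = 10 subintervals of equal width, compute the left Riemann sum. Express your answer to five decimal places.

6.13087

Δx = (6.5 − 1)/10 = 0.55.
Left endpoints: 1, 1.55, 2.1, 2.65, 3.2, 3.75, 4.3, 4.85, 5.4, 5.95.
v(1) ≈ 0.00000, v(1.55) ≈ 0.43825, v(2.1) ≈ 0.74194, v(2.65) ≈ 0.97456, v(3.2) ≈ 1.16315, v(3.75) ≈ 1.32176, v(4.3) ≈ 1.45862, v(4.85) ≈ 1.57898, v(5.4) ≈ 1.68640, v(5.95) ≈ 1.78339.
Sum = Δx · [v(1) + v(1.55) + v(2.1) + ...].
Sum ≈ 6.13087.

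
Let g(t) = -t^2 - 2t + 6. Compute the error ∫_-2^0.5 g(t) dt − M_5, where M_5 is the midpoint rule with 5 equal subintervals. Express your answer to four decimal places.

-0.0521

Exact integral: ∫_-2^0.5 g(t) dt ≈ 16.041667.
M_5 = 16.09375.
Error ≈ 16.041667 − 16.09375 ≈ -0.0521.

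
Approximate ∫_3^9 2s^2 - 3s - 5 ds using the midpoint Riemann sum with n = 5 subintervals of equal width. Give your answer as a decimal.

Δs = (9 − 3)/5 = 1.2.
Midpoints: 3.6, 4.8, 6, 7.2, 8.4.
f(3.6) = 10.12, f(4.8) = 26.68, f(6) = 49, f(7.2) = 77.08, f(8.4) = 110.92.
Sum = Δs · [f(3.6) + f(4.8) + f(6) + f(7.2) + f(8.4)].
Sum = 328.56.

328.56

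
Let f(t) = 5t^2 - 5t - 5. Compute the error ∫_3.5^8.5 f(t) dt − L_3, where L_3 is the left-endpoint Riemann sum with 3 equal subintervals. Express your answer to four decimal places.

217.5926

Exact integral: ∫_3.5^8.5 f(t) dt ≈ 777.083333.
L_3 ≈ 559.490741.
Error ≈ 777.083333 − 559.490741 ≈ 217.5926.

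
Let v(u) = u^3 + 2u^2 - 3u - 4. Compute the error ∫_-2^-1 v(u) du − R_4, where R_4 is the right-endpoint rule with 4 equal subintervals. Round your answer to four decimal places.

Exact integral: ∫_-2^-1 v(u) du ≈ 1.416667.
R_4 = 1.140625.
Error ≈ 1.416667 − 1.140625 ≈ 0.2760.

0.2760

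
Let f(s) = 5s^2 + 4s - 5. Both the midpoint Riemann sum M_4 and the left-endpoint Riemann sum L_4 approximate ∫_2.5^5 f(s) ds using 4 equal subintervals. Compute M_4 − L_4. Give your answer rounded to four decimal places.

31.2012

M_4 ≈ 206.884766.
L_4 = 175.68359375.
M_4 − L_4 ≈ 31.2012.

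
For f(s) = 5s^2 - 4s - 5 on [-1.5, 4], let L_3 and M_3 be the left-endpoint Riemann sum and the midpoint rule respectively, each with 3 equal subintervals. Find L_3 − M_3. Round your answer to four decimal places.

L_3 ≈ 29.842593.
M_3 ≈ 49.589120.
L_3 − M_3 ≈ -19.7465.

-19.7465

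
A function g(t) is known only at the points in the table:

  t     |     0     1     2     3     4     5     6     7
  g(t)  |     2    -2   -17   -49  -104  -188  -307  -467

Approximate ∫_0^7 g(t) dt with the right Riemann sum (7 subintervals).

Δt = 1.
Sum = 1·[(-2) + (-17) + (-49) + (-104) + (-188) + (-307) + (-467)] = -1134.

-1134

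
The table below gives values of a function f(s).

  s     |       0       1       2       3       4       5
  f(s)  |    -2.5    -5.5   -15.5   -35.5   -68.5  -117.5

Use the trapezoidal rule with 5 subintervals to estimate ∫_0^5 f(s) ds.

-185

Δs = 1.
T_5 = (1/2)·[(-2.5) + 2·(-5.5) + 2·(-15.5) + 2·(-35.5) + 2·(-68.5) + (-117.5)] = -185.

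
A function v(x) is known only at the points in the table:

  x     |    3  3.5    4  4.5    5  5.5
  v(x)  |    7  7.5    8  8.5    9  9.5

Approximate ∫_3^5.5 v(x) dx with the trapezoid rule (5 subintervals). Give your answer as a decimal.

Δx = 0.5.
T_5 = (0.5/2)·[7 + 2·7.5 + 2·8 + 2·8.5 + 2·9 + 9.5] = 20.625.

20.625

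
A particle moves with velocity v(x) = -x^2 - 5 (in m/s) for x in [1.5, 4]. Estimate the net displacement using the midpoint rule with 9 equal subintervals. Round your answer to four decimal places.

Δx = (4 − 1.5)/9 = 5/18.
Midpoints: 59/36, 23/12, 79/36, 89/36, 2.75, 109/36, 119/36, 43/12, 139/36.
v(59/36) = -9961/1296, v(23/12) = -1249/144, v(79/36) = -12721/1296, v(89/36) = -14401/1296, v(2.75) = -12.5625, v(109/36) = -18361/1296, v(119/36) = -20641/1296, v(43/12) = -2569/144, v(139/36) = -25801/1296.
Sum = Δx · [v(59/36) + v(23/12) + v(79/36) + ...].
Sum ≈ -32.6923.

-32.6923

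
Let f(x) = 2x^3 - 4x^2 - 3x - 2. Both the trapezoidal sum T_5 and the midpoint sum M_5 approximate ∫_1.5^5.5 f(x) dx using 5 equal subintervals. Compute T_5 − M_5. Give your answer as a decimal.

T_5 = 194.92.
M_5 = 184.04.
T_5 − M_5 = 10.88.

10.88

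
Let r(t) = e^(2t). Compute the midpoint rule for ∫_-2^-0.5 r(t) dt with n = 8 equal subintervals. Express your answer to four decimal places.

0.1738

Δt = (-0.5 − (-2))/8 = 0.1875.
Midpoints: -1.90625, -1.71875, -1.53125, -1.34375, -1.15625, -0.96875, -0.78125, -0.59375.
r(-1.90625) ≈ 0.0221, r(-1.71875) ≈ 0.0321, r(-1.53125) ≈ 0.0468, r(-1.34375) ≈ 0.0681, r(-1.15625) ≈ 0.0990, r(-0.96875) ≈ 0.1441, r(-0.78125) ≈ 0.2096, r(-0.59375) ≈ 0.3050.
Sum = Δt · [r(-1.90625) + r(-1.71875) + r(-1.53125) + ...].
Sum ≈ 0.1738.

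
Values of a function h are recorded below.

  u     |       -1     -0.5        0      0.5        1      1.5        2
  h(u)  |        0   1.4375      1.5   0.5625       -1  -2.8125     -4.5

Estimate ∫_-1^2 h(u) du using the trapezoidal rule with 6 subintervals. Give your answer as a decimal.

-1.28125

Δu = 0.5.
T_6 = (0.5/2)·[0 + 2·1.4375 + 2·1.5 + 2·0.5625 + 2·(-1) + 2·(-2.8125) + (-4.5)] = -1.28125.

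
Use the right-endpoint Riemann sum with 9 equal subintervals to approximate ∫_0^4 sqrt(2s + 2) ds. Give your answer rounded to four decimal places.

Δs = (4 − 0)/9 = 4/9.
Right endpoints: 4/9, 8/9, 4/3, 16/9, 20/9, 8/3, 28/9, 32/9, 4.
f(4/9) ≈ 1.6997, f(8/9) ≈ 1.9437, f(4/3) ≈ 2.1602, f(16/9) ≈ 2.3570, f(20/9) ≈ 2.5386, f(8/3) ≈ 2.7080, f(28/9) ≈ 2.8674, f(32/9) ≈ 3.0185, f(4) ≈ 3.1623.
Sum = Δs · [f(4/9) + f(8/9) + f(4/3) + ...].
Sum ≈ 9.9802.

9.9802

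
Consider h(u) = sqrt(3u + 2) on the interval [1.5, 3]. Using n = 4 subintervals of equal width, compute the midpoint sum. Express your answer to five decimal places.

Δu = (3 − 1.5)/4 = 0.375.
Midpoints: 1.6875, 2.0625, 2.4375, 2.8125.
h(1.6875) ≈ 2.65754, h(2.0625) ≈ 2.86138, h(2.4375) ≈ 3.05164, h(2.8125) ≈ 3.23071.
Sum = Δu · [h(1.6875) + h(2.0625) + h(2.4375) + h(2.8125)].
Sum ≈ 4.42548.

4.42548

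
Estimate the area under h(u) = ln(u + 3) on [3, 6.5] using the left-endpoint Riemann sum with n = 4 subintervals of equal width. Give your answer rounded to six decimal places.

Δu = (6.5 − 3)/4 = 0.875.
Left endpoints: 3, 3.875, 4.75, 5.625.
h(3) ≈ 1.791759, h(3.875) ≈ 1.927892, h(4.75) ≈ 2.047693, h(5.625) ≈ 2.154665.
Sum = Δu · [h(3) + h(3.875) + h(4.75) + h(5.625)].
Sum ≈ 6.931758.

6.931758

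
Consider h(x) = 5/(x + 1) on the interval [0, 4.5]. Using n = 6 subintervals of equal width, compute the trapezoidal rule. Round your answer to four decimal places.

8.7396

Δx = (4.5 − 0)/6 = 0.75.
h(0) = 5, h(0.75) = 20/7, h(1.5) = 2, h(2.25) = 20/13, h(3) = 1.25, h(3.75) = 20/19, h(4.5) = 10/11.
T_6 = (Δx/2)·[h(x_0) + 2h(x_1) + ... + 2h(x_{5}) + h(x_6)].
Sum ≈ 8.7396.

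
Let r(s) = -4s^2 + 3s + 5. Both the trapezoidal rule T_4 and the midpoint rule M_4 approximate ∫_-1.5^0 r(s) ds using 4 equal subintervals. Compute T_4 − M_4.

T_4 = -0.515625.
M_4 = -0.3046875.
T_4 − M_4 = -0.2109375.

-0.2109375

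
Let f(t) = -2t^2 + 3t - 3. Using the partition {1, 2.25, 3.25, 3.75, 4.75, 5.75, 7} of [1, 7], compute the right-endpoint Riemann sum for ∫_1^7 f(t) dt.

-218.03125

Subinterval widths: 1.25, 1, 0.5, 1, 1, 1.25.
Right endpoints: 2.25, 3.25, 3.75, 4.75, 5.75, 7.
f(2.25) = -6.375, f(3.25) = -14.375, f(3.75) = -19.875, f(4.75) = -33.875, f(5.75) = -51.875, f(7) = -80.
Sum = Σ Δt_i · f(t_i).
Sum = -218.03125.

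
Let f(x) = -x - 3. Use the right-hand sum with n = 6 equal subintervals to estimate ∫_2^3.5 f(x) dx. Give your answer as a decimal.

Δx = (3.5 − 2)/6 = 0.25.
Right endpoints: 2.25, 2.5, 2.75, 3, 3.25, 3.5.
f(2.25) = -5.25, f(2.5) = -5.5, f(2.75) = -5.75, f(3) = -6, f(3.25) = -6.25, f(3.5) = -6.5.
Sum = Δx · [f(2.25) + f(2.5) + f(2.75) + ...].
Sum = -8.8125.

-8.8125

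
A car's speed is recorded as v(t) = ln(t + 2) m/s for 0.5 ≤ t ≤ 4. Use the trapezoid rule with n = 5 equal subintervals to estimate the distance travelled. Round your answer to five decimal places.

4.95034

Δt = (4 − 0.5)/5 = 0.7.
v(0.5) ≈ 0.91629, v(1.2) ≈ 1.16315, v(1.9) ≈ 1.36098, v(2.6) ≈ 1.52606, v(3.3) ≈ 1.66771, v(4) ≈ 1.79176.
T_5 = (Δt/2)·[v(t_0) + 2v(t_1) + ... + 2v(t_{4}) + v(t_5)].
Sum ≈ 4.95034.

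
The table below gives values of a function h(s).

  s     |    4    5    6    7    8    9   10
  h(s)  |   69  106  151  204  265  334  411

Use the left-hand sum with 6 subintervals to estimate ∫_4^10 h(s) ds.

1129

Δs = 1.
Sum = 1·[69 + 106 + 151 + 204 + 265 + 334] = 1129.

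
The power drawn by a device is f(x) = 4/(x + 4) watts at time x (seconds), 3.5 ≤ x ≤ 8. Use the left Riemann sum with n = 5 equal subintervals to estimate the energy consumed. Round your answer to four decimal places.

1.9729

Δx = (8 − 3.5)/5 = 0.9.
Left endpoints: 3.5, 4.4, 5.3, 6.2, 7.1.
f(3.5) = 8/15, f(4.4) = 10/21, f(5.3) = 40/93, f(6.2) = 20/51, f(7.1) = 40/111.
Sum = Δx · [f(3.5) + f(4.4) + f(5.3) + f(6.2) + f(7.1)].
Sum ≈ 1.9729.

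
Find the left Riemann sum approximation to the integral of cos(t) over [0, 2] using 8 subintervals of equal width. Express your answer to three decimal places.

Δt = (2 − 0)/8 = 0.25.
Left endpoints: 0, 0.25, 0.5, 0.75, 1, 1.25, 1.5, 1.75.
f(0) ≈ 1.000, f(0.25) ≈ 0.969, f(0.5) ≈ 0.878, f(0.75) ≈ 0.732, f(1) ≈ 0.540, f(1.25) ≈ 0.315, f(1.5) ≈ 0.071, f(1.75) ≈ -0.178.
Sum = Δt · [f(0) + f(0.25) + f(0.5) + ...].
Sum ≈ 1.082.

1.082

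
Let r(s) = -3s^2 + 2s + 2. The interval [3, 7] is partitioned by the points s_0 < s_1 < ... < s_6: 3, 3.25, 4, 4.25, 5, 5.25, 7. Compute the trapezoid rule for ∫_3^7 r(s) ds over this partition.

Subinterval widths: 0.25, 0.75, 0.25, 0.75, 0.25, 1.75.
r(3) = -19, r(3.25) = -23.1875, r(4) = -38, r(4.25) = -43.6875, r(5) = -63, r(5.25) = -70.1875, r(7) = -131.
On each subinterval the trapezoid contributes (Δs_i/2)·[r(s_{i-1}) + r(s_i)].
Sum = -271.125.

-271.125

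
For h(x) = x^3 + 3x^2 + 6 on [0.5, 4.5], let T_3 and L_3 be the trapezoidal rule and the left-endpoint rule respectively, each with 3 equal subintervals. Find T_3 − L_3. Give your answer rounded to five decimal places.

100.66667

T_3 ≈ 229.9444444.
L_3 ≈ 129.2777778.
T_3 − L_3 ≈ 100.66667.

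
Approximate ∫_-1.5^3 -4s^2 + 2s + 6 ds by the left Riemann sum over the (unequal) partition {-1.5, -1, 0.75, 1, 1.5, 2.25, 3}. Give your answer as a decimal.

-7

Subinterval widths: 0.5, 1.75, 0.25, 0.5, 0.75, 0.75.
Left endpoints: -1.5, -1, 0.75, 1, 1.5, 2.25.
f(-1.5) = -6, f(-1) = 0, f(0.75) = 5.25, f(1) = 4, f(1.5) = 0, f(2.25) = -9.75.
Sum = Σ Δs_i · f(s_i).
Sum = -7.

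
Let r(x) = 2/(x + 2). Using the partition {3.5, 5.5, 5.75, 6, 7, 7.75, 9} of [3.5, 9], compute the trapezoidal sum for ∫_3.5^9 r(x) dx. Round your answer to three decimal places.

1.398

Subinterval widths: 2, 0.25, 0.25, 1, 0.75, 1.25.
r(3.5) = 4/11, r(5.5) = 4/15, r(5.75) = 8/31, r(6) = 0.25, r(7) = 2/9, r(7.75) = 8/39, r(9) = 2/11.
On each subinterval the trapezoid contributes (Δx_i/2)·[r(x_{i-1}) + r(x_i)].
Sum ≈ 1.398.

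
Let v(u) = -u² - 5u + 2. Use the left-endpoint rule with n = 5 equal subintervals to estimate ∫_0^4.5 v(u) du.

-53.37

Δu = (4.5 − 0)/5 = 0.9.
Left endpoints: 0, 0.9, 1.8, 2.7, 3.6.
v(0) = 2, v(0.9) = -3.31, v(1.8) = -10.24, v(2.7) = -18.79, v(3.6) = -28.96.
Sum = Δu · [v(0) + v(0.9) + v(1.8) + v(2.7) + v(3.6)].
Sum = -53.37.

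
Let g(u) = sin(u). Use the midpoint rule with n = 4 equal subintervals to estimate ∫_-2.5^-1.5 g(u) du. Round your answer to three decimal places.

Δu = (-1.5 − (-2.5))/4 = 0.25.
Midpoints: -2.375, -2.125, -1.875, -1.625.
g(-2.375) ≈ -0.694, g(-2.125) ≈ -0.850, g(-1.875) ≈ -0.954, g(-1.625) ≈ -0.999.
Sum = Δu · [g(-2.375) + g(-2.125) + g(-1.875) + g(-1.625)].
Sum ≈ -0.874.

-0.874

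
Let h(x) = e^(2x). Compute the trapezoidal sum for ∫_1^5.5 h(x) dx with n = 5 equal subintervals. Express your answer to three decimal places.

37610.106

Δx = (5.5 − 1)/5 = 0.9.
h(1) ≈ 7.389, h(1.9) ≈ 44.701, h(2.8) ≈ 270.426, h(3.7) ≈ 1635.984, h(4.6) ≈ 9897.129, h(5.5) ≈ 59874.142.
T_5 = (Δx/2)·[h(x_0) + 2h(x_1) + ... + 2h(x_{4}) + h(x_5)].
Sum ≈ 37610.106.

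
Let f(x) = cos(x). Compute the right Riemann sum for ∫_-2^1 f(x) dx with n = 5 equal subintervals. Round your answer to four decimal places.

Δx = (1 − (-2))/5 = 0.6.
Right endpoints: -1.4, -0.8, -0.2, 0.4, 1.
f(-1.4) ≈ 0.1700, f(-0.8) ≈ 0.6967, f(-0.2) ≈ 0.9801, f(0.4) ≈ 0.9211, f(1) ≈ 0.5403.
Sum = Δx · [f(-1.4) + f(-0.8) + f(-0.2) + f(0.4) + f(1)].
Sum ≈ 1.9849.

1.9849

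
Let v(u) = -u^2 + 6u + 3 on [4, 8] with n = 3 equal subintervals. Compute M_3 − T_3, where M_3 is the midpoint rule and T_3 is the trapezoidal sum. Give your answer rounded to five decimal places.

M_3 ≈ 7.2592593.
T_3 ≈ 5.4814815.
M_3 − T_3 ≈ 1.77778.

1.77778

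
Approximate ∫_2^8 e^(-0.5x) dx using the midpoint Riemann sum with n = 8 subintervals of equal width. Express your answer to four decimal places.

0.6950

Δx = (8 − 2)/8 = 0.75.
Midpoints: 2.375, 3.125, 3.875, 4.625, 5.375, 6.125, 6.875, 7.625.
f(2.375) ≈ 0.3050, f(3.125) ≈ 0.2096, f(3.875) ≈ 0.1441, f(4.625) ≈ 0.0990, f(5.375) ≈ 0.0681, f(6.125) ≈ 0.0468, f(6.875) ≈ 0.0321, f(7.625) ≈ 0.0221.
Sum = Δx · [f(2.375) + f(3.125) + f(3.875) + ...].
Sum ≈ 0.6950.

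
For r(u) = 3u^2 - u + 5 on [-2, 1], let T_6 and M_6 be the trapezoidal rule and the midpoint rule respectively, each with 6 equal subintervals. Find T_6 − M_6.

0.5625

T_6 = 25.875.
M_6 = 25.3125.
T_6 − M_6 = 0.5625.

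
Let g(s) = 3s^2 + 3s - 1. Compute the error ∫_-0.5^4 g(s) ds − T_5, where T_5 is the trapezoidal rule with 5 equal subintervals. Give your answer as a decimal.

Exact integral: ∫_-0.5^4 g(s) ds = 83.25.
T_5 = 85.0725.
Error = 83.25 − 85.0725 = -1.8225.

-1.8225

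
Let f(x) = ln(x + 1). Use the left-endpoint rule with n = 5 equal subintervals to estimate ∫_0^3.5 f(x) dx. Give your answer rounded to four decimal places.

Δx = (3.5 − 0)/5 = 0.7.
Left endpoints: 0, 0.7, 1.4, 2.1, 2.8.
f(0) ≈ 0.0000, f(0.7) ≈ 0.5306, f(1.4) ≈ 0.8755, f(2.1) ≈ 1.1314, f(2.8) ≈ 1.3350.
Sum = Δx · [f(0) + f(0.7) + f(1.4) + f(2.1) + f(2.8)].
Sum ≈ 2.7108.

2.7108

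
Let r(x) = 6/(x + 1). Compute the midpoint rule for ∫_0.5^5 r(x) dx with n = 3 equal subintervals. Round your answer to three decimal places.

Δx = (5 − 0.5)/3 = 1.5.
Midpoints: 1.25, 2.75, 4.25.
r(1.25) = 8/3, r(2.75) = 1.6, r(4.25) = 8/7.
Sum = Δx · [r(1.25) + r(2.75) + r(4.25)].
Sum ≈ 8.114.

8.114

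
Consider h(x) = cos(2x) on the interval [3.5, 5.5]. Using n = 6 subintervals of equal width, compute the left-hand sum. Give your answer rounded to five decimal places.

-0.67266

Δx = (5.5 − 3.5)/6 = 1/3.
Left endpoints: 3.5, 23/6, 25/6, 4.5, 29/6, 31/6.
h(3.5) ≈ 0.75390, h(23/6) ≈ 0.18622, h(25/6) ≈ -0.46120, h(4.5) ≈ -0.91113, h(29/6) ≈ -0.97089, h(31/6) ≈ -0.61489.
Sum = Δx · [h(3.5) + h(23/6) + h(25/6) + ...].
Sum ≈ -0.67266.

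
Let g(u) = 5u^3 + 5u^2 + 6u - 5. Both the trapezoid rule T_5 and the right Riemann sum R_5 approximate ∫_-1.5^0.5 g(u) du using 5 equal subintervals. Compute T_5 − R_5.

T_5 = -16.55.
R_5 = -12.65.
T_5 − R_5 = -3.9.

-3.9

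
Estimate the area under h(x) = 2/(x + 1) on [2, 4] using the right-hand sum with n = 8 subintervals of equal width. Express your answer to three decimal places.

0.989

Δx = (4 − 2)/8 = 0.25.
Right endpoints: 2.25, 2.5, 2.75, 3, 3.25, 3.5, 3.75, 4.
h(2.25) = 8/13, h(2.5) = 4/7, h(2.75) = 8/15, h(3) = 0.5, h(3.25) = 8/17, h(3.5) = 4/9, h(3.75) = 8/19, h(4) = 0.4.
Sum = Δx · [h(2.25) + h(2.5) + h(2.75) + ...].
Sum ≈ 0.989.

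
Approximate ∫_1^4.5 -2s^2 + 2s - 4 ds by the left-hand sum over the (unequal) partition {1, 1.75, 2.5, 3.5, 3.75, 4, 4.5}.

-45

Subinterval widths: 0.75, 0.75, 1, 0.25, 0.25, 0.5.
Left endpoints: 1, 1.75, 2.5, 3.5, 3.75, 4.
f(1) = -4, f(1.75) = -6.625, f(2.5) = -11.5, f(3.5) = -21.5, f(3.75) = -24.625, f(4) = -28.
Sum = Σ Δs_i · f(s_i).
Sum = -45.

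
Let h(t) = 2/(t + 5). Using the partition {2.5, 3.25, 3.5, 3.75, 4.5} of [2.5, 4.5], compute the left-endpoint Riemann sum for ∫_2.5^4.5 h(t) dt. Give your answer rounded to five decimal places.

0.49086

Subinterval widths: 0.75, 0.25, 0.25, 0.75.
Left endpoints: 2.5, 3.25, 3.5, 3.75.
h(2.5) = 4/15, h(3.25) = 8/33, h(3.5) = 4/17, h(3.75) = 8/35.
Sum = Σ Δt_i · h(t_i).
Sum ≈ 0.49086.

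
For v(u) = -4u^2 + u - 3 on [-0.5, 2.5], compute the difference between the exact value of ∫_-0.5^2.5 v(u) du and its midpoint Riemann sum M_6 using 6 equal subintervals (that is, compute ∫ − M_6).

-0.25

Exact integral: ∫_-0.5^2.5 v(u) du = -27.
M_6 = -26.75.
Error = -27 − (-26.75) = -0.25.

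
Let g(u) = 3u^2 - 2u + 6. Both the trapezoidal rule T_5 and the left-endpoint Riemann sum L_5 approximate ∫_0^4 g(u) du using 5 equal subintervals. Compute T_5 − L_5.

16

T_5 = 73.28.
L_5 = 57.28.
T_5 − L_5 = 16.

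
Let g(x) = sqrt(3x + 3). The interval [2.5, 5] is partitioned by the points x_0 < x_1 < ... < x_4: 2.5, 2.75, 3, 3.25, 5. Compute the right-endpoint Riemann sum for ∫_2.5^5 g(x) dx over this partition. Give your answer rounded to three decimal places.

10.022

Subinterval widths: 0.25, 0.25, 0.25, 1.75.
Right endpoints: 2.75, 3, 3.25, 5.
g(2.75) ≈ 3.354, g(3) ≈ 3.464, g(3.25) ≈ 3.571, g(5) ≈ 4.243.
Sum = Σ Δx_i · g(x_i).
Sum ≈ 10.022.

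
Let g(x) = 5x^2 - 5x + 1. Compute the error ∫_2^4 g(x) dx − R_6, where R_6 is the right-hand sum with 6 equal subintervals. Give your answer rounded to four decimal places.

Exact integral: ∫_2^4 g(x) dx ≈ 65.333333.
R_6 ≈ 73.851852.
Error ≈ 65.333333 − 73.851852 ≈ -8.5185.

-8.5185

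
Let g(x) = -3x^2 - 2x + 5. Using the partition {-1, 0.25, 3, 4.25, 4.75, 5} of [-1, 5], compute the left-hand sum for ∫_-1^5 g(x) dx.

-65.03125

Subinterval widths: 1.25, 2.75, 1.25, 0.5, 0.25.
Left endpoints: -1, 0.25, 3, 4.25, 4.75.
g(-1) = 4, g(0.25) = 4.3125, g(3) = -28, g(4.25) = -57.6875, g(4.75) = -72.1875.
Sum = Σ Δx_i · g(x_i).
Sum = -65.03125.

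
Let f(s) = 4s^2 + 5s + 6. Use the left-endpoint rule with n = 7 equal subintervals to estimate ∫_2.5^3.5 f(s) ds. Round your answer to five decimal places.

55.27551

Δs = (3.5 − 2.5)/7 = 1/7.
Left endpoints: 2.5, 37/14, 39/14, 41/14, 43/14, 45/14, 47/14.
f(2.5) = 43.5, f(37/14) = 4621/98, f(39/14) = 4995/98, f(41/14) = 5385/98, f(43/14) = 5791/98, f(45/14) = 6213/98, f(47/14) = 6651/98.
Sum = Δs · [f(2.5) + f(37/14) + f(39/14) + ...].
Sum ≈ 55.27551.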